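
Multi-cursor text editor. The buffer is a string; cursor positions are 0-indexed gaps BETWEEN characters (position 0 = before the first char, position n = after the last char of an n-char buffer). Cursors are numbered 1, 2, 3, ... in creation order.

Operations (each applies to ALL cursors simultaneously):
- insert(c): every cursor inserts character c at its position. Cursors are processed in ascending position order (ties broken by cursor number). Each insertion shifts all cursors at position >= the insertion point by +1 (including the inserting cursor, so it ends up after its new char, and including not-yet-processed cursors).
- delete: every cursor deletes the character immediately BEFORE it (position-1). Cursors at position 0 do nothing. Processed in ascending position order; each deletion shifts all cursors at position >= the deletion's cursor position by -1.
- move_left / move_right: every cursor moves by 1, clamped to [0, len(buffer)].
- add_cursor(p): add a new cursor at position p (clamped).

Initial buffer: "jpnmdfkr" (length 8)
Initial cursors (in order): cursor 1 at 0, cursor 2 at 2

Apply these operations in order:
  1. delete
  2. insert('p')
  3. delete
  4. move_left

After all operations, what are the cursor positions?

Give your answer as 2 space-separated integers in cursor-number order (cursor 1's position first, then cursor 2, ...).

After op 1 (delete): buffer="jnmdfkr" (len 7), cursors c1@0 c2@1, authorship .......
After op 2 (insert('p')): buffer="pjpnmdfkr" (len 9), cursors c1@1 c2@3, authorship 1.2......
After op 3 (delete): buffer="jnmdfkr" (len 7), cursors c1@0 c2@1, authorship .......
After op 4 (move_left): buffer="jnmdfkr" (len 7), cursors c1@0 c2@0, authorship .......

Answer: 0 0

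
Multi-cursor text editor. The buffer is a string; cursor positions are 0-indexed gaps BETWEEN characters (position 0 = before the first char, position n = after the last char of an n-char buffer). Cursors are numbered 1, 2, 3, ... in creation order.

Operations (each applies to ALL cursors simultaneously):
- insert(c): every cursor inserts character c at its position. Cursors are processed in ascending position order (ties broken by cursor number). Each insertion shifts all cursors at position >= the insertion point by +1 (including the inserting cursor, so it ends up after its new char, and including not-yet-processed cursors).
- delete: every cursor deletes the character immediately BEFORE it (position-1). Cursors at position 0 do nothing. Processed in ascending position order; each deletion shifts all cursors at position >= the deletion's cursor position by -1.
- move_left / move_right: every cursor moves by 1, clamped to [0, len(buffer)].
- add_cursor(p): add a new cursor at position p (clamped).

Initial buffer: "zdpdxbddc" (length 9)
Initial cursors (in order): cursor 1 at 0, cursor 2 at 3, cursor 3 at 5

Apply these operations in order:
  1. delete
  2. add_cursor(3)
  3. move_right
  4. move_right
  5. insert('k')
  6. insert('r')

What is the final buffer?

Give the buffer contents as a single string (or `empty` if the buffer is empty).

After op 1 (delete): buffer="zddbddc" (len 7), cursors c1@0 c2@2 c3@3, authorship .......
After op 2 (add_cursor(3)): buffer="zddbddc" (len 7), cursors c1@0 c2@2 c3@3 c4@3, authorship .......
After op 3 (move_right): buffer="zddbddc" (len 7), cursors c1@1 c2@3 c3@4 c4@4, authorship .......
After op 4 (move_right): buffer="zddbddc" (len 7), cursors c1@2 c2@4 c3@5 c4@5, authorship .......
After op 5 (insert('k')): buffer="zdkdbkdkkdc" (len 11), cursors c1@3 c2@6 c3@9 c4@9, authorship ..1..2.34..
After op 6 (insert('r')): buffer="zdkrdbkrdkkrrdc" (len 15), cursors c1@4 c2@8 c3@13 c4@13, authorship ..11..22.3434..

Answer: zdkrdbkrdkkrrdc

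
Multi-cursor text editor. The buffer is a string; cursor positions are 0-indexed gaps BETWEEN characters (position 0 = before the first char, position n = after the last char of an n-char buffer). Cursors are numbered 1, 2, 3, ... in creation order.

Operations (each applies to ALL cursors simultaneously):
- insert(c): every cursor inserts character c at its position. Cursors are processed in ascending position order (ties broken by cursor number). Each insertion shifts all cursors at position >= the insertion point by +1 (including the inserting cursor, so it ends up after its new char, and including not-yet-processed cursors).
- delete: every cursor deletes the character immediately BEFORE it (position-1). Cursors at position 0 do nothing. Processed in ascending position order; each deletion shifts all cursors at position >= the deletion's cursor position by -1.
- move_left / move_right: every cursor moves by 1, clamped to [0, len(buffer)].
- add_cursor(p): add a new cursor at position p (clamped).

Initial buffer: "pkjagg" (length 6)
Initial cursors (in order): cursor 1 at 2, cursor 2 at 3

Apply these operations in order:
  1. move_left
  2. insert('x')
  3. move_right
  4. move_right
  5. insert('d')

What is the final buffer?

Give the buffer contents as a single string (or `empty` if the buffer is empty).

After op 1 (move_left): buffer="pkjagg" (len 6), cursors c1@1 c2@2, authorship ......
After op 2 (insert('x')): buffer="pxkxjagg" (len 8), cursors c1@2 c2@4, authorship .1.2....
After op 3 (move_right): buffer="pxkxjagg" (len 8), cursors c1@3 c2@5, authorship .1.2....
After op 4 (move_right): buffer="pxkxjagg" (len 8), cursors c1@4 c2@6, authorship .1.2....
After op 5 (insert('d')): buffer="pxkxdjadgg" (len 10), cursors c1@5 c2@8, authorship .1.21..2..

Answer: pxkxdjadgg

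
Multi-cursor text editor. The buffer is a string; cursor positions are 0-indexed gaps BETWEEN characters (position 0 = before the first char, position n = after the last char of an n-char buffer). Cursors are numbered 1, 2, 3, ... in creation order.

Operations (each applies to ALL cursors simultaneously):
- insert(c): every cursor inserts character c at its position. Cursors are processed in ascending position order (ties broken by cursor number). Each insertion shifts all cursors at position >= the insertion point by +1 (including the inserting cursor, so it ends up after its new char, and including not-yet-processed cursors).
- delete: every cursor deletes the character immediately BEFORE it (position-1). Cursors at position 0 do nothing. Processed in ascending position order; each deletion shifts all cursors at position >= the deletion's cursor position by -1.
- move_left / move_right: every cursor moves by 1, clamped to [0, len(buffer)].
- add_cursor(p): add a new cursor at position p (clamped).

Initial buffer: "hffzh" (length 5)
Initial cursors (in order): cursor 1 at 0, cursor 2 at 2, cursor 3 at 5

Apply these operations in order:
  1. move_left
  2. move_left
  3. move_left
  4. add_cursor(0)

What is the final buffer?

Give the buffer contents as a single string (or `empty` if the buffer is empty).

After op 1 (move_left): buffer="hffzh" (len 5), cursors c1@0 c2@1 c3@4, authorship .....
After op 2 (move_left): buffer="hffzh" (len 5), cursors c1@0 c2@0 c3@3, authorship .....
After op 3 (move_left): buffer="hffzh" (len 5), cursors c1@0 c2@0 c3@2, authorship .....
After op 4 (add_cursor(0)): buffer="hffzh" (len 5), cursors c1@0 c2@0 c4@0 c3@2, authorship .....

Answer: hffzh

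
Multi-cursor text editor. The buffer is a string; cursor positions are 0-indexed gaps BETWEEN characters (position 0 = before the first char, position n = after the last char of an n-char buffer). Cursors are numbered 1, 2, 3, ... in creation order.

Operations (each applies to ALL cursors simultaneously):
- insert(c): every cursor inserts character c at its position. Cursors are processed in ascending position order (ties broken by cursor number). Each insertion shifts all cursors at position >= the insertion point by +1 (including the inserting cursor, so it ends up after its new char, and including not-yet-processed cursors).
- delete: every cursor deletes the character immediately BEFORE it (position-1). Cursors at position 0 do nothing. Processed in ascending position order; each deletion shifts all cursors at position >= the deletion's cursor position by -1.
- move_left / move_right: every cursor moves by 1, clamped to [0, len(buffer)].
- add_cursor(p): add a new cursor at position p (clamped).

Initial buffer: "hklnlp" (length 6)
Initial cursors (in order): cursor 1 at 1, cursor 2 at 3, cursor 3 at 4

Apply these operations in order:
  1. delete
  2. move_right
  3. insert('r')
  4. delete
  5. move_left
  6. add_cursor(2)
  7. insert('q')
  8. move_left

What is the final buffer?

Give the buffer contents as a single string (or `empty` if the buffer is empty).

After op 1 (delete): buffer="klp" (len 3), cursors c1@0 c2@1 c3@1, authorship ...
After op 2 (move_right): buffer="klp" (len 3), cursors c1@1 c2@2 c3@2, authorship ...
After op 3 (insert('r')): buffer="krlrrp" (len 6), cursors c1@2 c2@5 c3@5, authorship .1.23.
After op 4 (delete): buffer="klp" (len 3), cursors c1@1 c2@2 c3@2, authorship ...
After op 5 (move_left): buffer="klp" (len 3), cursors c1@0 c2@1 c3@1, authorship ...
After op 6 (add_cursor(2)): buffer="klp" (len 3), cursors c1@0 c2@1 c3@1 c4@2, authorship ...
After op 7 (insert('q')): buffer="qkqqlqp" (len 7), cursors c1@1 c2@4 c3@4 c4@6, authorship 1.23.4.
After op 8 (move_left): buffer="qkqqlqp" (len 7), cursors c1@0 c2@3 c3@3 c4@5, authorship 1.23.4.

Answer: qkqqlqp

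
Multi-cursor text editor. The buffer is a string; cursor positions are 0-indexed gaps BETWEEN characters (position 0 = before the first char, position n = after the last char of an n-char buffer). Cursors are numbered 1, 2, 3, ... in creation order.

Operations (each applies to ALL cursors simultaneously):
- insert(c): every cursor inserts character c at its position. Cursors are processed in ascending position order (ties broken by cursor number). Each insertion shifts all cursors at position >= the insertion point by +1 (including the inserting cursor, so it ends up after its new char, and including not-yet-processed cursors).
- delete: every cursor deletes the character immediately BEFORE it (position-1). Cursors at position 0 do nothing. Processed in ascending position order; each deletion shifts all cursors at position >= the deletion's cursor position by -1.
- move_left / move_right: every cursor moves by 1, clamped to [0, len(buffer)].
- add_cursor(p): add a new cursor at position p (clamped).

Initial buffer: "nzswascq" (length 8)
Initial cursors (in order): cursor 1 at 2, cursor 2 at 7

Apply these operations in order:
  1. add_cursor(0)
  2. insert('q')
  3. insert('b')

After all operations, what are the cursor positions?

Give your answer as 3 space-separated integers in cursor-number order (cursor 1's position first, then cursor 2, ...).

Answer: 6 13 2

Derivation:
After op 1 (add_cursor(0)): buffer="nzswascq" (len 8), cursors c3@0 c1@2 c2@7, authorship ........
After op 2 (insert('q')): buffer="qnzqswascqq" (len 11), cursors c3@1 c1@4 c2@10, authorship 3..1.....2.
After op 3 (insert('b')): buffer="qbnzqbswascqbq" (len 14), cursors c3@2 c1@6 c2@13, authorship 33..11.....22.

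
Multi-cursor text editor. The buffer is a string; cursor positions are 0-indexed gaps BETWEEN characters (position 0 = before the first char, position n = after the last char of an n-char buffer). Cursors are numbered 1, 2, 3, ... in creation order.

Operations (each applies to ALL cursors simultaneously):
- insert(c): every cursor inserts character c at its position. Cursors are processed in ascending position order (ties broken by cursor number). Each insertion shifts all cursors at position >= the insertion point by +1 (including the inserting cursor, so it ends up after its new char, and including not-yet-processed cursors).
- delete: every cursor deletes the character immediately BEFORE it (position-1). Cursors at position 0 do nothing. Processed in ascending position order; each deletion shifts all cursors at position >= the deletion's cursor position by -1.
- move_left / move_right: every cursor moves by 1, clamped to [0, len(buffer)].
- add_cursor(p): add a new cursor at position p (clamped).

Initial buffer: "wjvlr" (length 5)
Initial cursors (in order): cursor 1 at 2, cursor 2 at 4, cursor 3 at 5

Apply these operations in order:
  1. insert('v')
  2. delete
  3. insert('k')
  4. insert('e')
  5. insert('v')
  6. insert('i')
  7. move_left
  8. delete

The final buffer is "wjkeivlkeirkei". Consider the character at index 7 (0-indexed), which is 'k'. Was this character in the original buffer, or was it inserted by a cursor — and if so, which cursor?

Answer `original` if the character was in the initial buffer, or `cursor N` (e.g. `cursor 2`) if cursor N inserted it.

After op 1 (insert('v')): buffer="wjvvlvrv" (len 8), cursors c1@3 c2@6 c3@8, authorship ..1..2.3
After op 2 (delete): buffer="wjvlr" (len 5), cursors c1@2 c2@4 c3@5, authorship .....
After op 3 (insert('k')): buffer="wjkvlkrk" (len 8), cursors c1@3 c2@6 c3@8, authorship ..1..2.3
After op 4 (insert('e')): buffer="wjkevlkerke" (len 11), cursors c1@4 c2@8 c3@11, authorship ..11..22.33
After op 5 (insert('v')): buffer="wjkevvlkevrkev" (len 14), cursors c1@5 c2@10 c3@14, authorship ..111..222.333
After op 6 (insert('i')): buffer="wjkevivlkevirkevi" (len 17), cursors c1@6 c2@12 c3@17, authorship ..1111..2222.3333
After op 7 (move_left): buffer="wjkevivlkevirkevi" (len 17), cursors c1@5 c2@11 c3@16, authorship ..1111..2222.3333
After op 8 (delete): buffer="wjkeivlkeirkei" (len 14), cursors c1@4 c2@9 c3@13, authorship ..111..222.333
Authorship (.=original, N=cursor N): . . 1 1 1 . . 2 2 2 . 3 3 3
Index 7: author = 2

Answer: cursor 2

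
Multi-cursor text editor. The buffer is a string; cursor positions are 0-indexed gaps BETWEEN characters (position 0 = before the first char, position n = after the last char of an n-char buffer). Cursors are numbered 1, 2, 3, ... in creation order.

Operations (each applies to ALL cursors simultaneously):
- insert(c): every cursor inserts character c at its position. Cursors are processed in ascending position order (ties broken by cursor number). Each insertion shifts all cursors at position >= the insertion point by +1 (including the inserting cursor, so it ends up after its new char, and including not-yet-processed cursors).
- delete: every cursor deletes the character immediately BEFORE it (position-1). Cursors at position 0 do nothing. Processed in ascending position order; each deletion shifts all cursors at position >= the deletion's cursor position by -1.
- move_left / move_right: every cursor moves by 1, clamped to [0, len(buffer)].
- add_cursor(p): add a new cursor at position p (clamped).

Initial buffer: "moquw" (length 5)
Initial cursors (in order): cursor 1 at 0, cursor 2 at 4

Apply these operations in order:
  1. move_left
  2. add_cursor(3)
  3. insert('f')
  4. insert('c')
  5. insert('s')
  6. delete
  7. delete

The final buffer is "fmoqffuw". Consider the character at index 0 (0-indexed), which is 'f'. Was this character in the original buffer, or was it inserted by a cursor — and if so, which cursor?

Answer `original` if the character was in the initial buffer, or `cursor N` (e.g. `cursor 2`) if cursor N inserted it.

After op 1 (move_left): buffer="moquw" (len 5), cursors c1@0 c2@3, authorship .....
After op 2 (add_cursor(3)): buffer="moquw" (len 5), cursors c1@0 c2@3 c3@3, authorship .....
After op 3 (insert('f')): buffer="fmoqffuw" (len 8), cursors c1@1 c2@6 c3@6, authorship 1...23..
After op 4 (insert('c')): buffer="fcmoqffccuw" (len 11), cursors c1@2 c2@9 c3@9, authorship 11...2323..
After op 5 (insert('s')): buffer="fcsmoqffccssuw" (len 14), cursors c1@3 c2@12 c3@12, authorship 111...232323..
After op 6 (delete): buffer="fcmoqffccuw" (len 11), cursors c1@2 c2@9 c3@9, authorship 11...2323..
After op 7 (delete): buffer="fmoqffuw" (len 8), cursors c1@1 c2@6 c3@6, authorship 1...23..
Authorship (.=original, N=cursor N): 1 . . . 2 3 . .
Index 0: author = 1

Answer: cursor 1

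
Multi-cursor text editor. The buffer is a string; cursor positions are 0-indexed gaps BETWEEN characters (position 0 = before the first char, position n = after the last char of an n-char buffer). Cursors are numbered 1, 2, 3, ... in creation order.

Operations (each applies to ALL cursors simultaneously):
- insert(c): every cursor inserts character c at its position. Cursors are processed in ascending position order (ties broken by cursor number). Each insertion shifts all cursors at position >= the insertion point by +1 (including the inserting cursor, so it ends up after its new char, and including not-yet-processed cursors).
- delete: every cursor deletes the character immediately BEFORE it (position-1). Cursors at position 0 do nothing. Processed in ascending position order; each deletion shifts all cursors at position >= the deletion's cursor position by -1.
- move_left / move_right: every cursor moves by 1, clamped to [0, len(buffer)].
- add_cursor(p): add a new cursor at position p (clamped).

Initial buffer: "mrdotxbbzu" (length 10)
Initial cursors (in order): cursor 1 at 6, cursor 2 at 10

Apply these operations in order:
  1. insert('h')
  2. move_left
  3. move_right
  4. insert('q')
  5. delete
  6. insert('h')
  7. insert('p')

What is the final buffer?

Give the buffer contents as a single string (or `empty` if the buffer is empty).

Answer: mrdotxhhpbbzuhhp

Derivation:
After op 1 (insert('h')): buffer="mrdotxhbbzuh" (len 12), cursors c1@7 c2@12, authorship ......1....2
After op 2 (move_left): buffer="mrdotxhbbzuh" (len 12), cursors c1@6 c2@11, authorship ......1....2
After op 3 (move_right): buffer="mrdotxhbbzuh" (len 12), cursors c1@7 c2@12, authorship ......1....2
After op 4 (insert('q')): buffer="mrdotxhqbbzuhq" (len 14), cursors c1@8 c2@14, authorship ......11....22
After op 5 (delete): buffer="mrdotxhbbzuh" (len 12), cursors c1@7 c2@12, authorship ......1....2
After op 6 (insert('h')): buffer="mrdotxhhbbzuhh" (len 14), cursors c1@8 c2@14, authorship ......11....22
After op 7 (insert('p')): buffer="mrdotxhhpbbzuhhp" (len 16), cursors c1@9 c2@16, authorship ......111....222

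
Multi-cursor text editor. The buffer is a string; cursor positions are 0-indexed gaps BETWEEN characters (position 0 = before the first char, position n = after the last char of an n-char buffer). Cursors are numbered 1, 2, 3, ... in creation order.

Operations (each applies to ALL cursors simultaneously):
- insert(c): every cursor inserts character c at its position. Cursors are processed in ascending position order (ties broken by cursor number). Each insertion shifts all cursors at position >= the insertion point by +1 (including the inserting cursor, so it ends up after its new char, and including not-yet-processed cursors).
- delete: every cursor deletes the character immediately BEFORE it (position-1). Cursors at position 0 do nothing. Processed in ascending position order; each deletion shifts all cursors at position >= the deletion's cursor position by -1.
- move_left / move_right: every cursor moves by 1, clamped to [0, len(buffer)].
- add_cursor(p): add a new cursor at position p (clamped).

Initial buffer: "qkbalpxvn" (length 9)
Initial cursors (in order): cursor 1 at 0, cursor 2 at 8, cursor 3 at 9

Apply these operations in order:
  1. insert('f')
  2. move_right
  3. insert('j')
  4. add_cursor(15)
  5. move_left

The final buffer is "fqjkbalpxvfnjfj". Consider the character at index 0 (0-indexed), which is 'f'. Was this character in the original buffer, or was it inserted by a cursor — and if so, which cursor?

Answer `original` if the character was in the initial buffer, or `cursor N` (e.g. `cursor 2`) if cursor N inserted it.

After op 1 (insert('f')): buffer="fqkbalpxvfnf" (len 12), cursors c1@1 c2@10 c3@12, authorship 1........2.3
After op 2 (move_right): buffer="fqkbalpxvfnf" (len 12), cursors c1@2 c2@11 c3@12, authorship 1........2.3
After op 3 (insert('j')): buffer="fqjkbalpxvfnjfj" (len 15), cursors c1@3 c2@13 c3@15, authorship 1.1.......2.233
After op 4 (add_cursor(15)): buffer="fqjkbalpxvfnjfj" (len 15), cursors c1@3 c2@13 c3@15 c4@15, authorship 1.1.......2.233
After op 5 (move_left): buffer="fqjkbalpxvfnjfj" (len 15), cursors c1@2 c2@12 c3@14 c4@14, authorship 1.1.......2.233
Authorship (.=original, N=cursor N): 1 . 1 . . . . . . . 2 . 2 3 3
Index 0: author = 1

Answer: cursor 1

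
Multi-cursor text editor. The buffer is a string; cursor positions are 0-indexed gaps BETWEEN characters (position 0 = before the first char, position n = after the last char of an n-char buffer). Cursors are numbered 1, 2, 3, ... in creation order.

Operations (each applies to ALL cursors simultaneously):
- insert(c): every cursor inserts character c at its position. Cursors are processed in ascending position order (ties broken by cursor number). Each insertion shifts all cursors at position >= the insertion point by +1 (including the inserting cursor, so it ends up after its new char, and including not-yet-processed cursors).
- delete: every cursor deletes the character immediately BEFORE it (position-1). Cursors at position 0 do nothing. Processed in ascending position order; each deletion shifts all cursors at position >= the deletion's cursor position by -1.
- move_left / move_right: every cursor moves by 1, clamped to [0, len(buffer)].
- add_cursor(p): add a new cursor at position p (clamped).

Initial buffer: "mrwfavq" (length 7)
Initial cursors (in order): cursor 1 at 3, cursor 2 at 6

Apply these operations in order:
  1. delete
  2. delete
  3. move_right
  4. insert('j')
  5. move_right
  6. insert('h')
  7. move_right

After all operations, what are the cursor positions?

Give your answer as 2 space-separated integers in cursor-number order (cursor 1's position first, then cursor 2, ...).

After op 1 (delete): buffer="mrfaq" (len 5), cursors c1@2 c2@4, authorship .....
After op 2 (delete): buffer="mfq" (len 3), cursors c1@1 c2@2, authorship ...
After op 3 (move_right): buffer="mfq" (len 3), cursors c1@2 c2@3, authorship ...
After op 4 (insert('j')): buffer="mfjqj" (len 5), cursors c1@3 c2@5, authorship ..1.2
After op 5 (move_right): buffer="mfjqj" (len 5), cursors c1@4 c2@5, authorship ..1.2
After op 6 (insert('h')): buffer="mfjqhjh" (len 7), cursors c1@5 c2@7, authorship ..1.122
After op 7 (move_right): buffer="mfjqhjh" (len 7), cursors c1@6 c2@7, authorship ..1.122

Answer: 6 7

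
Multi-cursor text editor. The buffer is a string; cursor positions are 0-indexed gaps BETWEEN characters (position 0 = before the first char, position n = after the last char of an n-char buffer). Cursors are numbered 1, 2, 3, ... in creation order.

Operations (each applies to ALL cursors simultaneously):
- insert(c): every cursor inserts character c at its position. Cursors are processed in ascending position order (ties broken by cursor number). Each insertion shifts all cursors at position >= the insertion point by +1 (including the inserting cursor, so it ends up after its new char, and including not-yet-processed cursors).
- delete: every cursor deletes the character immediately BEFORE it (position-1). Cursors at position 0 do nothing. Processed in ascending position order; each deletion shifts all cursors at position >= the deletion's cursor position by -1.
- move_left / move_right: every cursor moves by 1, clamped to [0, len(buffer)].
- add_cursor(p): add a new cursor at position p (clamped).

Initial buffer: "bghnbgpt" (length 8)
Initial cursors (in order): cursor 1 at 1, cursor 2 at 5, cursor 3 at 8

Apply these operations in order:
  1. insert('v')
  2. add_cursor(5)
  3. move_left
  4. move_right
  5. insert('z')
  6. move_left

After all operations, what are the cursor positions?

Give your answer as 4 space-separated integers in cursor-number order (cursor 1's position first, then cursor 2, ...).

Answer: 2 9 14 6

Derivation:
After op 1 (insert('v')): buffer="bvghnbvgptv" (len 11), cursors c1@2 c2@7 c3@11, authorship .1....2...3
After op 2 (add_cursor(5)): buffer="bvghnbvgptv" (len 11), cursors c1@2 c4@5 c2@7 c3@11, authorship .1....2...3
After op 3 (move_left): buffer="bvghnbvgptv" (len 11), cursors c1@1 c4@4 c2@6 c3@10, authorship .1....2...3
After op 4 (move_right): buffer="bvghnbvgptv" (len 11), cursors c1@2 c4@5 c2@7 c3@11, authorship .1....2...3
After op 5 (insert('z')): buffer="bvzghnzbvzgptvz" (len 15), cursors c1@3 c4@7 c2@10 c3@15, authorship .11...4.22...33
After op 6 (move_left): buffer="bvzghnzbvzgptvz" (len 15), cursors c1@2 c4@6 c2@9 c3@14, authorship .11...4.22...33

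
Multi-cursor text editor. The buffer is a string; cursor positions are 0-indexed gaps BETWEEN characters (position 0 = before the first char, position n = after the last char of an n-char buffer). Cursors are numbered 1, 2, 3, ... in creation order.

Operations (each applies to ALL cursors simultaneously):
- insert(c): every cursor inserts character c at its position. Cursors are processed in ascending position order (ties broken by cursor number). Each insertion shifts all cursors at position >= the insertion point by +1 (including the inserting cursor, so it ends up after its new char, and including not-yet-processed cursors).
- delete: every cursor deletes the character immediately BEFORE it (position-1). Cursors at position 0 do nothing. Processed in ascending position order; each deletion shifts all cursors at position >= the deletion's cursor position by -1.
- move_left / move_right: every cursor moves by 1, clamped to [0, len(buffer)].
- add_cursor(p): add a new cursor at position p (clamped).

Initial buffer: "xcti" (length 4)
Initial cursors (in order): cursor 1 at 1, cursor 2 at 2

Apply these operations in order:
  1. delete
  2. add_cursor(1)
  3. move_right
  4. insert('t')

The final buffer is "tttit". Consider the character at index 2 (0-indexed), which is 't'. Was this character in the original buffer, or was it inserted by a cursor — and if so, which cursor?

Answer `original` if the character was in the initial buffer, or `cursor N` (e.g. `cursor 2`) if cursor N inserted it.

After op 1 (delete): buffer="ti" (len 2), cursors c1@0 c2@0, authorship ..
After op 2 (add_cursor(1)): buffer="ti" (len 2), cursors c1@0 c2@0 c3@1, authorship ..
After op 3 (move_right): buffer="ti" (len 2), cursors c1@1 c2@1 c3@2, authorship ..
After op 4 (insert('t')): buffer="tttit" (len 5), cursors c1@3 c2@3 c3@5, authorship .12.3
Authorship (.=original, N=cursor N): . 1 2 . 3
Index 2: author = 2

Answer: cursor 2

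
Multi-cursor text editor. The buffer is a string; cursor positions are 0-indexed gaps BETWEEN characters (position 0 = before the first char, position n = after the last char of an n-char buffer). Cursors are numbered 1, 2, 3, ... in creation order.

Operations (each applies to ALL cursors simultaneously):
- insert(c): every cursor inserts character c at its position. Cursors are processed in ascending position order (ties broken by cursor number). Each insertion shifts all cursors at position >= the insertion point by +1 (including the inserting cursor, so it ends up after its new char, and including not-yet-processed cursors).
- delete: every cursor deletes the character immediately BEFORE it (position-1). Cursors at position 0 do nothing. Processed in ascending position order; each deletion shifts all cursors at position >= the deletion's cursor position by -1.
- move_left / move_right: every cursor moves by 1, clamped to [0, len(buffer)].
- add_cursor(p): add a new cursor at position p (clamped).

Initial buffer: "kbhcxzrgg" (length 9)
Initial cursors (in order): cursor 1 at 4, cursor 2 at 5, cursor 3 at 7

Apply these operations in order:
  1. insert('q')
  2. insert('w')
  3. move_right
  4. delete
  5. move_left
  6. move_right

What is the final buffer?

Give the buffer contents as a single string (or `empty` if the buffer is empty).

Answer: kbhcqwqwrqwg

Derivation:
After op 1 (insert('q')): buffer="kbhcqxqzrqgg" (len 12), cursors c1@5 c2@7 c3@10, authorship ....1.2..3..
After op 2 (insert('w')): buffer="kbhcqwxqwzrqwgg" (len 15), cursors c1@6 c2@9 c3@13, authorship ....11.22..33..
After op 3 (move_right): buffer="kbhcqwxqwzrqwgg" (len 15), cursors c1@7 c2@10 c3@14, authorship ....11.22..33..
After op 4 (delete): buffer="kbhcqwqwrqwg" (len 12), cursors c1@6 c2@8 c3@11, authorship ....1122.33.
After op 5 (move_left): buffer="kbhcqwqwrqwg" (len 12), cursors c1@5 c2@7 c3@10, authorship ....1122.33.
After op 6 (move_right): buffer="kbhcqwqwrqwg" (len 12), cursors c1@6 c2@8 c3@11, authorship ....1122.33.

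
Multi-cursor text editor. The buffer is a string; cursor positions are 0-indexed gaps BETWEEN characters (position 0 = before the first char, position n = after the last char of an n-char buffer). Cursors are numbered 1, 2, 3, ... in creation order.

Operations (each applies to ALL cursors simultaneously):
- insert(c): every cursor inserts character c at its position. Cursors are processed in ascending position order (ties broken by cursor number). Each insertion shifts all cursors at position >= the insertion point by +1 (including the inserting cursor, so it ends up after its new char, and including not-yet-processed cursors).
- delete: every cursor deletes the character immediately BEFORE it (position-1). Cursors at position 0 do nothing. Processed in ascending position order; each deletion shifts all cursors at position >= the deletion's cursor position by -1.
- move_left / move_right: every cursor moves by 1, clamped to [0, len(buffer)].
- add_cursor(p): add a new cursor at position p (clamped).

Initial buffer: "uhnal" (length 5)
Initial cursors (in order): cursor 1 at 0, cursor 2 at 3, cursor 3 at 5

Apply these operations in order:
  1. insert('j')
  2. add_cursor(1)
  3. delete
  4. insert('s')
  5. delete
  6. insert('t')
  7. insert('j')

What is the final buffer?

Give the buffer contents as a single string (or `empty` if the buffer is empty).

After op 1 (insert('j')): buffer="juhnjalj" (len 8), cursors c1@1 c2@5 c3@8, authorship 1...2..3
After op 2 (add_cursor(1)): buffer="juhnjalj" (len 8), cursors c1@1 c4@1 c2@5 c3@8, authorship 1...2..3
After op 3 (delete): buffer="uhnal" (len 5), cursors c1@0 c4@0 c2@3 c3@5, authorship .....
After op 4 (insert('s')): buffer="ssuhnsals" (len 9), cursors c1@2 c4@2 c2@6 c3@9, authorship 14...2..3
After op 5 (delete): buffer="uhnal" (len 5), cursors c1@0 c4@0 c2@3 c3@5, authorship .....
After op 6 (insert('t')): buffer="ttuhntalt" (len 9), cursors c1@2 c4@2 c2@6 c3@9, authorship 14...2..3
After op 7 (insert('j')): buffer="ttjjuhntjaltj" (len 13), cursors c1@4 c4@4 c2@9 c3@13, authorship 1414...22..33

Answer: ttjjuhntjaltj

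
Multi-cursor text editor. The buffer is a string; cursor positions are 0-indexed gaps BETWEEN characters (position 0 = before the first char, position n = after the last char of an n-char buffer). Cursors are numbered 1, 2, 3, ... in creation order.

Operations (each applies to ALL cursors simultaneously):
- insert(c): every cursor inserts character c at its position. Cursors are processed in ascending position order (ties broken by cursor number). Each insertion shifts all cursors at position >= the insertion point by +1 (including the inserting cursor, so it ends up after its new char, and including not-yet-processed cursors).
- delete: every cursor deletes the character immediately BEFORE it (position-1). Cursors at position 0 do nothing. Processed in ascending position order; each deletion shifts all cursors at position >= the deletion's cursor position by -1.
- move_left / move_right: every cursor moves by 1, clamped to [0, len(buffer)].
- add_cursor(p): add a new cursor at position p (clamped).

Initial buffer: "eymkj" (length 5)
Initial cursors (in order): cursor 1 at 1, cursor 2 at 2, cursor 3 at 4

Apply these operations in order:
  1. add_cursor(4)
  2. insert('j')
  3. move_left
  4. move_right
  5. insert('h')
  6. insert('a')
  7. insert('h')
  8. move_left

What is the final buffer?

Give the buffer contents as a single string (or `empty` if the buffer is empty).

Answer: ejhahyjhahmkjjhhaahhj

Derivation:
After op 1 (add_cursor(4)): buffer="eymkj" (len 5), cursors c1@1 c2@2 c3@4 c4@4, authorship .....
After op 2 (insert('j')): buffer="ejyjmkjjj" (len 9), cursors c1@2 c2@4 c3@8 c4@8, authorship .1.2..34.
After op 3 (move_left): buffer="ejyjmkjjj" (len 9), cursors c1@1 c2@3 c3@7 c4@7, authorship .1.2..34.
After op 4 (move_right): buffer="ejyjmkjjj" (len 9), cursors c1@2 c2@4 c3@8 c4@8, authorship .1.2..34.
After op 5 (insert('h')): buffer="ejhyjhmkjjhhj" (len 13), cursors c1@3 c2@6 c3@12 c4@12, authorship .11.22..3434.
After op 6 (insert('a')): buffer="ejhayjhamkjjhhaaj" (len 17), cursors c1@4 c2@8 c3@16 c4@16, authorship .111.222..343434.
After op 7 (insert('h')): buffer="ejhahyjhahmkjjhhaahhj" (len 21), cursors c1@5 c2@10 c3@20 c4@20, authorship .1111.2222..34343434.
After op 8 (move_left): buffer="ejhahyjhahmkjjhhaahhj" (len 21), cursors c1@4 c2@9 c3@19 c4@19, authorship .1111.2222..34343434.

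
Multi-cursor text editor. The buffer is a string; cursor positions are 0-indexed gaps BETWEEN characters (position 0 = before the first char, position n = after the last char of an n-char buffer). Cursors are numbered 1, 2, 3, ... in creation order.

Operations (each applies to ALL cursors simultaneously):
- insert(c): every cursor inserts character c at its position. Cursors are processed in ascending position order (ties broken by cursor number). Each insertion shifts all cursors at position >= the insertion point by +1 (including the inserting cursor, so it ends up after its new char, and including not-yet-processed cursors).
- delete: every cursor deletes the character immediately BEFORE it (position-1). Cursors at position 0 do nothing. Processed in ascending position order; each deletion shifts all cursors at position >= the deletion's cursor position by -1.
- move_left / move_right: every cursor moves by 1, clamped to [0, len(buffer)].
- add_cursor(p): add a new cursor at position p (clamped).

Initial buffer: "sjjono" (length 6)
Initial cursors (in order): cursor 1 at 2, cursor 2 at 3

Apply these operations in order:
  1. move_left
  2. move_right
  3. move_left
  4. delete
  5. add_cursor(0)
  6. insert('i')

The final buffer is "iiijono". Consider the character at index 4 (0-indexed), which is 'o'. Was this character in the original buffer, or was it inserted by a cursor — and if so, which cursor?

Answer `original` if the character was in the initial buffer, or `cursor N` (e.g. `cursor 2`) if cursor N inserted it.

After op 1 (move_left): buffer="sjjono" (len 6), cursors c1@1 c2@2, authorship ......
After op 2 (move_right): buffer="sjjono" (len 6), cursors c1@2 c2@3, authorship ......
After op 3 (move_left): buffer="sjjono" (len 6), cursors c1@1 c2@2, authorship ......
After op 4 (delete): buffer="jono" (len 4), cursors c1@0 c2@0, authorship ....
After op 5 (add_cursor(0)): buffer="jono" (len 4), cursors c1@0 c2@0 c3@0, authorship ....
After op 6 (insert('i')): buffer="iiijono" (len 7), cursors c1@3 c2@3 c3@3, authorship 123....
Authorship (.=original, N=cursor N): 1 2 3 . . . .
Index 4: author = original

Answer: original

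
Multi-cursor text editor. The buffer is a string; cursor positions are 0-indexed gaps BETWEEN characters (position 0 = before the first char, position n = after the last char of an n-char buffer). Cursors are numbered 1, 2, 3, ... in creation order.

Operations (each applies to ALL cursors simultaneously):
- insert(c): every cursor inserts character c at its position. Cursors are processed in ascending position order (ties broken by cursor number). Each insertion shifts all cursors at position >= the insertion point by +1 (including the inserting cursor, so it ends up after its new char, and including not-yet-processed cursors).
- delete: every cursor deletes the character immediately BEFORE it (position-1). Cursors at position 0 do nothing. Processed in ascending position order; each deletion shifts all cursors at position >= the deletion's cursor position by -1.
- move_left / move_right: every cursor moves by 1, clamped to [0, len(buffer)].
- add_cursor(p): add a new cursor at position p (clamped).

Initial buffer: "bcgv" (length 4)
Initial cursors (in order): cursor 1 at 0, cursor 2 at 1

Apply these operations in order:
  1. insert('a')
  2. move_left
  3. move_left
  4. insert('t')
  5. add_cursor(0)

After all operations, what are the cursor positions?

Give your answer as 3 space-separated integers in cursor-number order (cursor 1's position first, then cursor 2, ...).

Answer: 1 3 0

Derivation:
After op 1 (insert('a')): buffer="abacgv" (len 6), cursors c1@1 c2@3, authorship 1.2...
After op 2 (move_left): buffer="abacgv" (len 6), cursors c1@0 c2@2, authorship 1.2...
After op 3 (move_left): buffer="abacgv" (len 6), cursors c1@0 c2@1, authorship 1.2...
After op 4 (insert('t')): buffer="tatbacgv" (len 8), cursors c1@1 c2@3, authorship 112.2...
After op 5 (add_cursor(0)): buffer="tatbacgv" (len 8), cursors c3@0 c1@1 c2@3, authorship 112.2...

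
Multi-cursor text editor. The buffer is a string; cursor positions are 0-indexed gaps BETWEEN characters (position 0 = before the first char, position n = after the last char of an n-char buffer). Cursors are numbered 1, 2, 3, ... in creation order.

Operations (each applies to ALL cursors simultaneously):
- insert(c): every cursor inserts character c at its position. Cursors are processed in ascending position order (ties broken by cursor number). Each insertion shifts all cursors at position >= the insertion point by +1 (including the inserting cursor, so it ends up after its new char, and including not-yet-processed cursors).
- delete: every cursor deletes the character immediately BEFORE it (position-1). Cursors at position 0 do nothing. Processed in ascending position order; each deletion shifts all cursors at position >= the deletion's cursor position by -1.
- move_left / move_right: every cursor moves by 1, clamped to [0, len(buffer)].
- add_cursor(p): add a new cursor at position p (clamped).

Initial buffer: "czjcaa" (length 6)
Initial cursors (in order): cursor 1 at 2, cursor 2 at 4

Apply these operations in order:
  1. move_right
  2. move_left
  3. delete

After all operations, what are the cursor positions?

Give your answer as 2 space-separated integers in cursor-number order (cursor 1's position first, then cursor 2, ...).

After op 1 (move_right): buffer="czjcaa" (len 6), cursors c1@3 c2@5, authorship ......
After op 2 (move_left): buffer="czjcaa" (len 6), cursors c1@2 c2@4, authorship ......
After op 3 (delete): buffer="cjaa" (len 4), cursors c1@1 c2@2, authorship ....

Answer: 1 2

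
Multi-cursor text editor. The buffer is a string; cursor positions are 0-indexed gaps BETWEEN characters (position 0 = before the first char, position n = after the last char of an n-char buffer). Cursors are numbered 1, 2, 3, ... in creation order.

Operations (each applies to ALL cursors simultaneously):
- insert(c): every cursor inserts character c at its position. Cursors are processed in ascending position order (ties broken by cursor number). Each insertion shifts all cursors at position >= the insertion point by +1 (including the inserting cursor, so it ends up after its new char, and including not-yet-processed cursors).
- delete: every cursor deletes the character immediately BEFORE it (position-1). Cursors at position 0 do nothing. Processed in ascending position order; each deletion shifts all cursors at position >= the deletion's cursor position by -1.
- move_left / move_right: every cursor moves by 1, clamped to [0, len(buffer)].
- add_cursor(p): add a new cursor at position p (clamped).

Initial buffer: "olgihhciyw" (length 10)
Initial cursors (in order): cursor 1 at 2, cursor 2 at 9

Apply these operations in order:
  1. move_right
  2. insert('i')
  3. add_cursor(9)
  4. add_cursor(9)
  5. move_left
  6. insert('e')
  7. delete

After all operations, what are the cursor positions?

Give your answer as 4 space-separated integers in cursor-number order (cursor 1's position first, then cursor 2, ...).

After op 1 (move_right): buffer="olgihhciyw" (len 10), cursors c1@3 c2@10, authorship ..........
After op 2 (insert('i')): buffer="olgiihhciywi" (len 12), cursors c1@4 c2@12, authorship ...1.......2
After op 3 (add_cursor(9)): buffer="olgiihhciywi" (len 12), cursors c1@4 c3@9 c2@12, authorship ...1.......2
After op 4 (add_cursor(9)): buffer="olgiihhciywi" (len 12), cursors c1@4 c3@9 c4@9 c2@12, authorship ...1.......2
After op 5 (move_left): buffer="olgiihhciywi" (len 12), cursors c1@3 c3@8 c4@8 c2@11, authorship ...1.......2
After op 6 (insert('e')): buffer="olgeiihhceeiywei" (len 16), cursors c1@4 c3@11 c4@11 c2@15, authorship ...11....34...22
After op 7 (delete): buffer="olgiihhciywi" (len 12), cursors c1@3 c3@8 c4@8 c2@11, authorship ...1.......2

Answer: 3 11 8 8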